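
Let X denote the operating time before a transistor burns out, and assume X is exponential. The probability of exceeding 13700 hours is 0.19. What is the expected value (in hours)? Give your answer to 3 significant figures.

8250

e^(−λ·13700) = 0.19 ⇒ λ = −ln(0.19)/13700 = 0.000121221.
Mean = 1/λ = 8249.38 hours.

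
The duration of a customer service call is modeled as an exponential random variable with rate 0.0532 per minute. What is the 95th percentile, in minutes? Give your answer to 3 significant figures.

Set 1 − e^(−λt) = 0.95, so t = −ln(0.05)/λ = 2.9957/0.0532 ≈ 56.3108 minutes.

56.3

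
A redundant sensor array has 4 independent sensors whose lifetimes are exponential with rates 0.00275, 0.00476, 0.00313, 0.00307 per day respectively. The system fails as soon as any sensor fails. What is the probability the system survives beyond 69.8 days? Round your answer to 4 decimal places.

The time to first failure is exponential with rate Σλ = 0.00275 + 0.00476 + 0.00313 + 0.00307 = 0.01371.
P(min > 69.8) = e^(−0.01371·69.8) = e^(−0.95696) ≈ 0.3841.

0.3841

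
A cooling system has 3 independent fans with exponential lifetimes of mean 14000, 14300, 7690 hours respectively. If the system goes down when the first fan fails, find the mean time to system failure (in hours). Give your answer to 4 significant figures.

The first failure time is exponential with rate Σλ_i = 1/14000 + 1/14300 + 1/7690 = 0.000271398 per hour.
E[min] = 1/Σλ = 1/0.000271398 = 3684.63 hours.

3685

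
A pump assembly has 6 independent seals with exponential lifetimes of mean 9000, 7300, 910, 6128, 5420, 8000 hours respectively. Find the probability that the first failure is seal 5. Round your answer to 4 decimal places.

0.1014

Rates: λ_i = 1/mean_i → 0.000111111, 0.000136986, 0.0010989, 0.000163185, 0.000184502, 0.000125; Σλ = 0.00181969.
P(seal 5 first) = λ_5/Σλ = 0.000184502/0.00181969 ≈ 0.1014.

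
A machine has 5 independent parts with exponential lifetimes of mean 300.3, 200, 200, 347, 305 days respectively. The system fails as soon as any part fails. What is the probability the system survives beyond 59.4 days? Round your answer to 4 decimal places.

0.3142

The first failure time is exponential with rate Σλ_i = 1/300.3 + 1/200 + 1/200 + 1/347 + 1/305 = 0.0194905 per day.
P(min > 59.4) = e^(−0.0194905·59.4) = e^(−1.1577) ≈ 0.3142.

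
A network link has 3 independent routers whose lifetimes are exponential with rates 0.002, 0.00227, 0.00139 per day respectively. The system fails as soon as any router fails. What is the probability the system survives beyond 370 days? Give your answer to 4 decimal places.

0.1232

The time to first failure is exponential with rate Σλ = 0.002 + 0.00227 + 0.00139 = 0.00566.
P(min > 370) = e^(−0.00566·370) = e^(−2.0942) ≈ 0.1232.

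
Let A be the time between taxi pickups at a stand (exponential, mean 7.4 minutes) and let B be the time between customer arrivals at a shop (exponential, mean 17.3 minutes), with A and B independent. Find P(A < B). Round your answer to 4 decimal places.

0.7004

λ_1 = 1/7.4 = 0.135135, λ_2 = 1/17.3 = 0.0578035.
For independent exponentials, P(A < B) = λ_1/(λ_1+λ_2) = 0.135135/0.192939 ≈ 0.7004.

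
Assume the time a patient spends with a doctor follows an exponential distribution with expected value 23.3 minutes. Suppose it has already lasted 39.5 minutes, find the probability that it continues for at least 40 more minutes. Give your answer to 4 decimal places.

The rate is λ = 1/23.3 = 0.0429185 per minute.
P(X > s+t | X > s) = e^(−λ(s+t))/e^(−λs) = e^(−λt), independent of s = 39.5.
P(X > 40) = e^(−1.7167) ≈ 0.1797.

0.1797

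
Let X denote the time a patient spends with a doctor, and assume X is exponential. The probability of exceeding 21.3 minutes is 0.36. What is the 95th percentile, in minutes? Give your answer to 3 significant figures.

e^(−λ·21.3) = 0.36 ⇒ λ = −ln(0.36)/21.3 = 0.0479648.
95th percentile: 1 − e^(−λt) = 0.95, t = −ln(0.05)/λ = 62.4568 minutes.

62.5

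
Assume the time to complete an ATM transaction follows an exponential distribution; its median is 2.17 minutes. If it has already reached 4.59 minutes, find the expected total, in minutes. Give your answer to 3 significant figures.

7.72

For an exponential, median = ln(2)/λ, so λ = ln 2 / 2.17 = 0.319423 per minute.
By memorylessness, E[X | X > 4.59] = 4.59 + 1/λ = 4.59 + 3.13065 = 7.72065 minutes.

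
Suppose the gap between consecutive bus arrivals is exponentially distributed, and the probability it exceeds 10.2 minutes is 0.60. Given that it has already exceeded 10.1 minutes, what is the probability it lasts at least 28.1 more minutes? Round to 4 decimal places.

0.2448

From e^(−λ·10.2) = 0.60, λ = −ln(0.60)/10.2 = 0.0500809.
Memoryless: P(X > 10.1+28.1 | X > 10.1) = P(X > 28.1) = e^(−0.0500809·28.1) ≈ 0.2448.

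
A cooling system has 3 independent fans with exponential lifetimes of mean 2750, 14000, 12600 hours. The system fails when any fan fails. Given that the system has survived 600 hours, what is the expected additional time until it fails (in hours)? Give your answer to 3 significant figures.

1940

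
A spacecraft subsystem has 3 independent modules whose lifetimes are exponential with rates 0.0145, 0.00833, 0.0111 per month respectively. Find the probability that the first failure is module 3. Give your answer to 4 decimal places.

0.3271

The time to first failure is exponential with rate Σλ = 0.0145 + 0.00833 + 0.0111 = 0.03393.
P(module 3 first) = λ_3/Σλ = 0.0111/0.03393 ≈ 0.3271.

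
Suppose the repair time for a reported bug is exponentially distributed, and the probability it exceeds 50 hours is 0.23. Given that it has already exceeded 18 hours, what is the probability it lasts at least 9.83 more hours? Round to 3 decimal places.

From e^(−λ·50) = 0.23, λ = −ln(0.23)/50 = 0.0293935.
Memoryless: P(X > 18+9.83 | X > 18) = P(X > 9.83) = e^(−0.0293935·9.83) ≈ 0.749.

0.749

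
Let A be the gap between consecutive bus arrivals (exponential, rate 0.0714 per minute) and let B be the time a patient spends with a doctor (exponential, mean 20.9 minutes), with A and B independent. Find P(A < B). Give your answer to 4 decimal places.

0.5988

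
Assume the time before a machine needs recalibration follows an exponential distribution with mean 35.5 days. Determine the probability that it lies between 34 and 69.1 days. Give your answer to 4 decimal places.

The rate is λ = 1/35.5 = 0.028169 per day.
P(34 < X < 69.1) = e^(−λ·34) − e^(−λ·69.1) = 0.38376 − 0.14278 ≈ 0.2410.

0.2410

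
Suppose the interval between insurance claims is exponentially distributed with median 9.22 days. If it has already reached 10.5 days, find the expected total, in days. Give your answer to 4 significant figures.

For an exponential, median = ln(2)/λ, so λ = ln 2 / 9.22 = 0.0751787 per day.
By memorylessness, E[X | X > 10.5] = 10.5 + 1/λ = 10.5 + 13.3016 = 23.8016 days.

23.80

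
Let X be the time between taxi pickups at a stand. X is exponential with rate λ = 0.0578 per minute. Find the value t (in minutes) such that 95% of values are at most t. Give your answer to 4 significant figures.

51.83

Set 1 − e^(−λt) = 0.95, so t = −ln(0.05)/λ = 2.9957/0.0578 ≈ 51.8293 minutes.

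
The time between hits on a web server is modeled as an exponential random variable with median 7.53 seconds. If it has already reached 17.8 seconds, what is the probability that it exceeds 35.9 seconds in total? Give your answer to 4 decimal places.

For an exponential, median = ln(2)/λ, so λ = ln 2 / 7.53 = 0.0920514 per second.
The exponential is memoryless, so the remaining time is again Exp(λ): the condition X > 17.8 is irrelevant.
P(X > 18.1) = e^(−1.6661) ≈ 0.1890.

0.1890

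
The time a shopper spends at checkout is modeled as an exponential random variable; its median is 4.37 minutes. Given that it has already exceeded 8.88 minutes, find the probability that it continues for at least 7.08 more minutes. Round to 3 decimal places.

0.325

For an exponential, median = ln(2)/λ, so λ = ln 2 / 4.37 = 0.158615 per minute.
P(X > s+t | X > s) = e^(−λ(s+t))/e^(−λs) = e^(−λt), independent of s = 8.88.
P(X > 7.08) = e^(−1.123) ≈ 0.325.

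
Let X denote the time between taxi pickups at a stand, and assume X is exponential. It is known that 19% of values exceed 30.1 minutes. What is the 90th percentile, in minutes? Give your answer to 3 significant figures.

e^(−λ·30.1) = 0.19 ⇒ λ = −ln(0.19)/30.1 = 0.0551738.
90th percentile: 1 − e^(−λt) = 0.9, t = −ln(0.1)/λ = 41.7333 minutes.

41.7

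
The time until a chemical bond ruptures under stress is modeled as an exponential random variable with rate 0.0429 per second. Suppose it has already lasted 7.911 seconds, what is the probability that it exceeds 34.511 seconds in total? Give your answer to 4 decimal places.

P(X > s+t | X > s) = e^(−λ(s+t))/e^(−λs) = e^(−λt), independent of s = 7.911.
P(X > 26.6) = e^(−1.1411) ≈ 0.3195.

0.3195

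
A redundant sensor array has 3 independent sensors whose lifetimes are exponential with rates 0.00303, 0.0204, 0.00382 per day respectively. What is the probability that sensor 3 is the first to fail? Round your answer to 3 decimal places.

The time to first failure is exponential with rate Σλ = 0.00303 + 0.0204 + 0.00382 = 0.02725.
P(sensor 3 first) = λ_3/Σλ = 0.00382/0.02725 ≈ 0.140.

0.140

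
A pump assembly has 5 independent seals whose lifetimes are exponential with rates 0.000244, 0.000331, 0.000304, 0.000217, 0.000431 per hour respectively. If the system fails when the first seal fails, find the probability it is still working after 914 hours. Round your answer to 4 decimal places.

0.2477

The time to first failure is exponential with rate Σλ = 0.000244 + 0.000331 + 0.000304 + 0.000217 + 0.000431 = 0.001527.
P(min > 914) = e^(−0.001527·914) = e^(−1.3957) ≈ 0.2477.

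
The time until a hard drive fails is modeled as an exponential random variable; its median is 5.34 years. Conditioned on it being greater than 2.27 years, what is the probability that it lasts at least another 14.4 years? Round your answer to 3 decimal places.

For an exponential, median = ln(2)/λ, so λ = ln 2 / 5.34 = 0.129803 per year.
The exponential is memoryless, so the remaining time is again Exp(λ): the condition X > 2.27 is irrelevant.
P(X > 14.4) = e^(−1.8692) ≈ 0.154.

0.154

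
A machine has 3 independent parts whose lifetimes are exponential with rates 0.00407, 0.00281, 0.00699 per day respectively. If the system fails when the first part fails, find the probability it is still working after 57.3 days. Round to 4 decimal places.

0.4517

The time to first failure is exponential with rate Σλ = 0.00407 + 0.00281 + 0.00699 = 0.01387.
P(min > 57.3) = e^(−0.01387·57.3) = e^(−0.79475) ≈ 0.4517.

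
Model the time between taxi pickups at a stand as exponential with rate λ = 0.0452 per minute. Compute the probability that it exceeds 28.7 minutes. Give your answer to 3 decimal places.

P(X > 28.7) = e^(−λ·28.7) = e^(−1.2972) ≈ 0.273.

0.273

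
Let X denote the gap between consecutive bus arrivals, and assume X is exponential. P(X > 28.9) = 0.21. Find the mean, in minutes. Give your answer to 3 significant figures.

e^(−λ·28.9) = 0.21 ⇒ λ = −ln(0.21)/28.9 = 0.0540017.
Mean = 1/λ = 18.518 minutes.

18.5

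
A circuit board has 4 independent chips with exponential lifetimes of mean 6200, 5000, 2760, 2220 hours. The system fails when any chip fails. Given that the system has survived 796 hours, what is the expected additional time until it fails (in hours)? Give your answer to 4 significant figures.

First-failure rate Σλ = 1/6200 + 1/5000 + 1/2760 + 1/2220 = 0.00117406.
By memorylessness the expected residual is 1/Σλ = 851.746 hours, regardless of the 796 already elapsed.

851.7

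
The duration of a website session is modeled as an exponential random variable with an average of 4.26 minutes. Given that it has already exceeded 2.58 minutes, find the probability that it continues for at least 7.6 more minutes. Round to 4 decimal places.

The rate is λ = 1/4.26 = 0.234742 per minute.
By the memoryless property, P(X > 2.58+7.6 | X > 2.58) = P(X > 7.6).
P(X > 7.6) = e^(−1.784) ≈ 0.1680.

0.1680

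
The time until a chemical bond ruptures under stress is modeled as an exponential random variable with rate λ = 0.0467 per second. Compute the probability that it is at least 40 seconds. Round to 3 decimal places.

0.154

P(X > 40) = e^(−λ·40) = e^(−1.868) ≈ 0.154.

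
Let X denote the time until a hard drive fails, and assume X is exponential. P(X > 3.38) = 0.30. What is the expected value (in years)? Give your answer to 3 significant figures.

2.81

e^(−λ·3.38) = 0.30 ⇒ λ = −ln(0.30)/3.38 = 0.356205.
Mean = 1/λ = 2.80737 years.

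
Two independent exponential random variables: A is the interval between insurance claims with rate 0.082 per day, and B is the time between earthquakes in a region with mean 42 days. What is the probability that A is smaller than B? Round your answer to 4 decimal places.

0.7750

λ_1 = 0.082, λ_2 = 1/42 = 0.0238095.
For independent exponentials, P(A < B) = λ_1/(λ_1+λ_2) = 0.082/0.10581 ≈ 0.7750.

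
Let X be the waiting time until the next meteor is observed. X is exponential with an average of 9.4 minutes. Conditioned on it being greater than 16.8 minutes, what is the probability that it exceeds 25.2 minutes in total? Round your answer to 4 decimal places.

0.4092

The rate is λ = 1/9.4 = 0.106383 per minute.
The exponential is memoryless, so the remaining time is again Exp(λ): the condition X > 16.8 is irrelevant.
P(X > 8.4) = e^(−0.89362) ≈ 0.4092.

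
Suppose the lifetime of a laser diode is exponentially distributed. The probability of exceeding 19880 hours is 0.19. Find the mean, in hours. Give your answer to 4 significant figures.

11970

e^(−λ·19880) = 0.19 ⇒ λ = −ln(0.19)/19880 = 0.0000835378.
Mean = 1/λ = 11970.6 hours.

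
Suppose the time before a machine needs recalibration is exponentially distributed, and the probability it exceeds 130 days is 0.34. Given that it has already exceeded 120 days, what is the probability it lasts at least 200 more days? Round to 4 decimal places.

From e^(−λ·130) = 0.34, λ = −ln(0.34)/130 = 0.00829854.
Memoryless: P(X > 120+200 | X > 120) = P(X > 200) = e^(−0.00829854·200) ≈ 0.1902.

0.1902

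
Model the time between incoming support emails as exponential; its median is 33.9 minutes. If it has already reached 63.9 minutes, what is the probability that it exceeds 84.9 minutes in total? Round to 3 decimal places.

For an exponential, median = ln(2)/λ, so λ = ln 2 / 33.9 = 0.0204468 per minute.
By the memoryless property, P(X > 63.9+21 | X > 63.9) = P(X > 21).
P(X > 21) = e^(−0.42938) ≈ 0.651.

0.651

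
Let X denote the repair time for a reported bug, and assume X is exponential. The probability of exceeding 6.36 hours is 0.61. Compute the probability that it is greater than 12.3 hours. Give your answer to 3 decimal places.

0.384

e^(−λ·6.36) = 0.61 ⇒ λ = −ln(0.61)/6.36 = 0.0777195.
P(X > 12.3) = e^(−0.0777195·12.3) = e^(−0.95595) ≈ 0.384.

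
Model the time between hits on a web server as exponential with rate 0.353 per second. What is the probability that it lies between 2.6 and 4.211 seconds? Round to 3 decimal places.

P(2.6 < X < 4.211) = e^(−λ·2.6) − e^(−λ·4.211) = 0.39940 − 0.22617 ≈ 0.173.

0.173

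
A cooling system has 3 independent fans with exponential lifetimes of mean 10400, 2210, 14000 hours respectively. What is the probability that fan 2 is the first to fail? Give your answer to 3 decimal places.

0.730

Rates: λ_i = 1/mean_i → 0.0000961538, 0.000452489, 0.0000714286; Σλ = 0.000620071.
P(fan 2 first) = λ_2/Σλ = 0.000452489/0.000620071 ≈ 0.730.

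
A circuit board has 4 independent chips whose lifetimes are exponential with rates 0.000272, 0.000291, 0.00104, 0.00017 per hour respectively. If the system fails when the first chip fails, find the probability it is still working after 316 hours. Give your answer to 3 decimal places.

The time to first failure is exponential with rate Σλ = 0.000272 + 0.000291 + 0.00104 + 0.00017 = 0.001773.
P(min > 316) = e^(−0.001773·316) = e^(−0.56027) ≈ 0.571.

0.571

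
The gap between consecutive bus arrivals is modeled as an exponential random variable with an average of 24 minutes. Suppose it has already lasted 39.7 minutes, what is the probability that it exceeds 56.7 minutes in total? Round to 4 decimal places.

The rate is λ = 1/24 = 0.0416667 per minute.
P(X > s+t | X > s) = e^(−λ(s+t))/e^(−λs) = e^(−λt), independent of s = 39.7.
P(X > 17) = e^(−0.70833) ≈ 0.4925.

0.4925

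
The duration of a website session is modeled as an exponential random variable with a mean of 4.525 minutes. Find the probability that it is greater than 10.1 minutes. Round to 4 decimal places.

The rate is λ = 1/4.525 = 0.220994 per minute.
P(X > 10.1) = e^(−λ·10.1) = e^(−2.232) ≈ 0.1073.

0.1073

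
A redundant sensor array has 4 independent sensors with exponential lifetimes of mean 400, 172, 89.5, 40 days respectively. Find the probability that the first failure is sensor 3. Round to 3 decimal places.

0.251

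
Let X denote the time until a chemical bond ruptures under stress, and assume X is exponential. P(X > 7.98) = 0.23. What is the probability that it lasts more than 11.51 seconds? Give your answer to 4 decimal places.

e^(−λ·7.98) = 0.23 ⇒ λ = −ln(0.23)/7.98 = 0.18417.
P(X > 11.51) = e^(−0.18417·11.51) = e^(−2.1198) ≈ 0.1201.

0.1201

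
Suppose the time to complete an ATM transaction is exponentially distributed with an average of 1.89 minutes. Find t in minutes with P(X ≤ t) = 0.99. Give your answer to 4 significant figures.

8.704

The rate is λ = 1/1.89 = 0.529101 per minute.
Set 1 − e^(−λt) = 0.99, so t = −ln(0.01)/λ = 4.6052/0.529101 ≈ 8.70377 minutes.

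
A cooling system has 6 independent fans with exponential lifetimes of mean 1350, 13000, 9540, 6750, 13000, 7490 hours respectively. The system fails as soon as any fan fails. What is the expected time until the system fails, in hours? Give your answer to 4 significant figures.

780.6

The first failure time is exponential with rate Σλ_i = 1/1350 + 1/13000 + 1/9540 + 1/6750 + 1/13000 + 1/7490 = 0.00128107 per hour.
E[min] = 1/Σλ = 1/0.00128107 = 780.599 hours.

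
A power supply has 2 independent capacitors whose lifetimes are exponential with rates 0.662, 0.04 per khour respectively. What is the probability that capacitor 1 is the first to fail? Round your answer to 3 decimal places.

0.943

The time to first failure is exponential with rate Σλ = 0.662 + 0.04 = 0.702.
P(capacitor 1 first) = λ_1/Σλ = 0.662/0.702 ≈ 0.943.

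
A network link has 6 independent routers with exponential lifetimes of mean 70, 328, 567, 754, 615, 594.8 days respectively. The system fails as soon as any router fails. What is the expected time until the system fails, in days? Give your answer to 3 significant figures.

42.1

The first failure time is exponential with rate Σλ_i = 1/70 + 1/328 + 1/567 + 1/754 + 1/615 + 1/594.8 = 0.0237317 per day.
E[min] = 1/Σλ = 1/0.0237317 = 42.1378 days.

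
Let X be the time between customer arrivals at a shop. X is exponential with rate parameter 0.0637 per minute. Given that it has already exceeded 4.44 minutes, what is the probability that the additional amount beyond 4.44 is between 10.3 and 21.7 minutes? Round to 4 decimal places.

0.2679

Memoryless: the residual past 4.44 is again Exp(λ).
P(10.3 < residual < 21.7) = e^(−λ·10.3) − e^(−λ·21.7) = 0.51887 − 0.25100 ≈ 0.2679.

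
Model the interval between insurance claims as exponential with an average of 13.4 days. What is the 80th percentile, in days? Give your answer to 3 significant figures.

21.6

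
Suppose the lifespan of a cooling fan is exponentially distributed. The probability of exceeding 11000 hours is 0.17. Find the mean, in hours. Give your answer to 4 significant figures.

e^(−λ·11000) = 0.17 ⇒ λ = −ln(0.17)/11000 = 0.000161087.
Mean = 1/λ = 6207.83 hours.

6208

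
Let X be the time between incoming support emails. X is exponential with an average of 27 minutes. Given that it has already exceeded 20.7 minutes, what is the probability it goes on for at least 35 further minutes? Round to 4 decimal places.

0.2735

The rate is λ = 1/27 = 0.037037 per minute.
By the memoryless property, P(X > 20.7+35 | X > 20.7) = P(X > 35).
P(X > 35) = e^(−1.2963) ≈ 0.2735.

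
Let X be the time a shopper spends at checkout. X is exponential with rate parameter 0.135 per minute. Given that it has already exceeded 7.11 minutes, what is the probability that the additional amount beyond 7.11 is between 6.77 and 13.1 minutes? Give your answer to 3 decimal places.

0.230

Memoryless: the residual past 7.11 is again Exp(λ).
P(6.77 < residual < 13.1) = e^(−λ·6.77) − e^(−λ·13.1) = 0.40094 − 0.17059 ≈ 0.230.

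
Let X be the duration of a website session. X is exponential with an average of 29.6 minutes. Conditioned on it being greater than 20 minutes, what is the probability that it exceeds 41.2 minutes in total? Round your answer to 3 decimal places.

The rate is λ = 1/29.6 = 0.0337838 per minute.
By the memoryless property, P(X > 20+21.2 | X > 20) = P(X > 21.2).
P(X > 21.2) = e^(−0.71622) ≈ 0.489.

0.489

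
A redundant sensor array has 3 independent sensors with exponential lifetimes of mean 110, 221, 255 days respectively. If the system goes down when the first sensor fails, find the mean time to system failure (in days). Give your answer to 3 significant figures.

57.0

The first failure time is exponential with rate Σλ_i = 1/110 + 1/221 + 1/255 = 0.0175374 per day.
E[min] = 1/Σλ = 1/0.0175374 = 57.0211 days.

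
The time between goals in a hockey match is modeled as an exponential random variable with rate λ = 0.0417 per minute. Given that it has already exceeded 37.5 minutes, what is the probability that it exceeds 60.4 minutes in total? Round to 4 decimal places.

P(X > s+t | X > s) = e^(−λ(s+t))/e^(−λs) = e^(−λt), independent of s = 37.5.
P(X > 22.9) = e^(−0.95493) ≈ 0.3848.

0.3848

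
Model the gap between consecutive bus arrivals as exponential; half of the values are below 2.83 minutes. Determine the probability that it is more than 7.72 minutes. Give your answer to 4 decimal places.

0.1509

For an exponential, median = ln(2)/λ, so λ = ln 2 / 2.83 = 0.244928 per minute.
P(X > 7.72) = e^(−λ·7.72) = e^(−1.8908) ≈ 0.1509.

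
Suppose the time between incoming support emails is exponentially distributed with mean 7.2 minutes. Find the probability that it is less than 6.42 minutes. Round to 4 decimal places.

0.5900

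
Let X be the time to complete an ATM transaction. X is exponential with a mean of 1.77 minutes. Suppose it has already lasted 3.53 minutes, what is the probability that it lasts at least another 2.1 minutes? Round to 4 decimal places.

0.3053

The rate is λ = 1/1.77 = 0.564972 per minute.
P(X > s+t | X > s) = e^(−λ(s+t))/e^(−λs) = e^(−λt), independent of s = 3.53.
P(X > 2.1) = e^(−1.1864) ≈ 0.3053.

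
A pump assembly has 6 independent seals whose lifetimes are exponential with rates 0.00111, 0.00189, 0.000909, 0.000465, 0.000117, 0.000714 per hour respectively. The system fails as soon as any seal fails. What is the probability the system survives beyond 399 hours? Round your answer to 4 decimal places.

The time to first failure is exponential with rate Σλ = 0.00111 + 0.00189 + 0.000909 + 0.000465 + 0.000117 + 0.000714 = 0.005205.
P(min > 399) = e^(−0.005205·399) = e^(−2.0768) ≈ 0.1253.

0.1253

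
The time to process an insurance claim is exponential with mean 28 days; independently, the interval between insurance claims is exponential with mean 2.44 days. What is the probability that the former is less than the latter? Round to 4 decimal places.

0.0802

λ_1 = 1/28 = 0.0357143, λ_2 = 1/2.44 = 0.409836.
For independent exponentials, P(the former < the latter) = λ_1/(λ_1+λ_2) = 0.0357143/0.44555 ≈ 0.0802.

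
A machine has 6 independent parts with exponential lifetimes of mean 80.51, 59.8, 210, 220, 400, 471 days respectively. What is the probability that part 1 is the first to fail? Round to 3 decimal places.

0.288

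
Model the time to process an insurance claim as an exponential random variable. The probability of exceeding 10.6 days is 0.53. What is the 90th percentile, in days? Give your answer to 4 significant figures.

e^(−λ·10.6) = 0.53 ⇒ λ = −ln(0.53)/10.6 = 0.0598942.
90th percentile: 1 − e^(−λt) = 0.9, t = −ln(0.1)/λ = 38.4442 days.

38.44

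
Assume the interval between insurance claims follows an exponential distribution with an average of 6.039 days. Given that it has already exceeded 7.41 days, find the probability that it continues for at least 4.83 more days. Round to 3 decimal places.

The rate is λ = 1/6.039 = 0.16559 per day.
P(X > s+t | X > s) = e^(−λ(s+t))/e^(−λs) = e^(−λt), independent of s = 7.41.
P(X > 4.83) = e^(−0.7998) ≈ 0.449.

0.449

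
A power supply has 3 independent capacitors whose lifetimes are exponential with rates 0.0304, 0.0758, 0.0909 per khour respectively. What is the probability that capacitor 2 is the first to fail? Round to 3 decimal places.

The time to first failure is exponential with rate Σλ = 0.0304 + 0.0758 + 0.0909 = 0.1971.
P(capacitor 2 first) = λ_2/Σλ = 0.0758/0.1971 ≈ 0.385.

0.385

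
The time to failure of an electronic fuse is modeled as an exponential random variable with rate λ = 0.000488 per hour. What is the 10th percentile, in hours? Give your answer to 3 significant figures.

216

Set 1 − e^(−λt) = 0.1, so t = −ln(0.9)/λ = 0.10536/0.000488 ≈ 215.903 hours.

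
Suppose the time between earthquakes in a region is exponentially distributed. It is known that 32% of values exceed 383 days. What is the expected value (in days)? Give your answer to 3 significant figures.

e^(−λ·383) = 0.32 ⇒ λ = −ln(0.32)/383 = 0.00297502.
Mean = 1/λ = 336.132 days.

336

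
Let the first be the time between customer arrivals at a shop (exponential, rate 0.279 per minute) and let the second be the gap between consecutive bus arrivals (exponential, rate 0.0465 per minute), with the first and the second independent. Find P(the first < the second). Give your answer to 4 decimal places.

0.8571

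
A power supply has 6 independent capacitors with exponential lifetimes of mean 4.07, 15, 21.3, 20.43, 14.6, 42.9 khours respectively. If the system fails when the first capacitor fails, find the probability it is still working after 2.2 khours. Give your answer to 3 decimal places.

0.333

The first failure time is exponential with rate Σλ_i = 1/4.07 + 1/15 + 1/21.3 + 1/20.43 + 1/14.6 + 1/42.9 = 0.500066 per khour.
P(min > 2.2) = e^(−0.500066·2.2) = e^(−1.1001) ≈ 0.333.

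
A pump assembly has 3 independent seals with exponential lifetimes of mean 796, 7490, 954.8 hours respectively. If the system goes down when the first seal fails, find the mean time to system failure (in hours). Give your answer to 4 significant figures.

410.3

The first failure time is exponential with rate Σλ_i = 1/796 + 1/7490 + 1/954.8 = 0.00243713 per hour.
E[min] = 1/Σλ = 1/0.00243713 = 410.318 hours.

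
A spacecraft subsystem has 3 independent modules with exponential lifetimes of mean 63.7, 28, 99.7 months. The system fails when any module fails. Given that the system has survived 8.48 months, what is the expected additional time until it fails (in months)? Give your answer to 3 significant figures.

16.3

First-failure rate Σλ = 1/63.7 + 1/28 + 1/99.7 = 0.061443.
By memorylessness the expected residual is 1/Σλ = 16.2753 months, regardless of the 8.48 already elapsed.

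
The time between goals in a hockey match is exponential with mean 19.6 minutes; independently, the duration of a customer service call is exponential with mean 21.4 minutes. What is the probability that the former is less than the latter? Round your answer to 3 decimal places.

0.522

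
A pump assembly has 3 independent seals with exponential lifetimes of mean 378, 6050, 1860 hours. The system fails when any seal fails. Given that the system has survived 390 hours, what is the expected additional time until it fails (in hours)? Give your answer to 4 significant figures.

298.6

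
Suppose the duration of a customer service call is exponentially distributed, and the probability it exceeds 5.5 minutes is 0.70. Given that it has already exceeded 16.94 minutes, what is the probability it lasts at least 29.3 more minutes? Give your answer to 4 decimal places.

From e^(−λ·5.5) = 0.70, λ = −ln(0.70)/5.5 = 0.06485.
Memoryless: P(X > 16.94+29.3 | X > 16.94) = P(X > 29.3) = e^(−0.06485·29.3) ≈ 0.1496.

0.1496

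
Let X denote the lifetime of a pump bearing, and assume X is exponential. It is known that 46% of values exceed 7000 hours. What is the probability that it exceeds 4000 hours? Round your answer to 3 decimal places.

0.642

e^(−λ·7000) = 0.46 ⇒ λ = −ln(0.46)/7000 = 0.000110933.
P(X > 4000) = e^(−0.000110933·4000) = e^(−0.44373) ≈ 0.642.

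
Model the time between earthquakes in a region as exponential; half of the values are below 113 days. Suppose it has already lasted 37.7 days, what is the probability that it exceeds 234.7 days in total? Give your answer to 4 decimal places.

0.2987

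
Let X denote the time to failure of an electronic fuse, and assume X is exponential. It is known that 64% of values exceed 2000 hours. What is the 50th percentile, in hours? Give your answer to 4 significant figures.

3106

e^(−λ·2000) = 0.64 ⇒ λ = −ln(0.64)/2000 = 0.000223144.
50th percentile: 1 − e^(−λt) = 0.5, t = −ln(0.5)/λ = 3106.28 hours.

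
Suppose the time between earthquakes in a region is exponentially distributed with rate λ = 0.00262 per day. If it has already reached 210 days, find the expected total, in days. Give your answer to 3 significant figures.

592

By memorylessness, E[X | X > 210] = 210 + 1/λ = 210 + 381.679 = 591.679 days.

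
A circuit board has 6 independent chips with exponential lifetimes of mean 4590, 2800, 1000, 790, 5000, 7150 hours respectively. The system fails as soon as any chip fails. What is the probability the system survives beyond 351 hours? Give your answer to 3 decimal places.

0.327

The first failure time is exponential with rate Σλ_i = 1/4590 + 1/2800 + 1/1000 + 1/790 + 1/5000 + 1/7150 = 0.00318069 per hour.
P(min > 351) = e^(−0.00318069·351) = e^(−1.1164) ≈ 0.327.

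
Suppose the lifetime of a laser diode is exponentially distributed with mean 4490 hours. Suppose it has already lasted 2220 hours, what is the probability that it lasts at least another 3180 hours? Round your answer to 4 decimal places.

The rate is λ = 1/4490 = 0.000222717 per hour.
By the memoryless property, P(X > 2220+3180 | X > 2220) = P(X > 3180).
P(X > 3180) = e^(−0.70824) ≈ 0.4925.

0.4925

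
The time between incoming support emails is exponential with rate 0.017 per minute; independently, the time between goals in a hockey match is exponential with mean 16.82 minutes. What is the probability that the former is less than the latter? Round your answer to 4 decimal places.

0.2224

λ_1 = 0.017, λ_2 = 1/16.82 = 0.059453.
For independent exponentials, P(the former < the latter) = λ_1/(λ_1+λ_2) = 0.017/0.076453 ≈ 0.2224.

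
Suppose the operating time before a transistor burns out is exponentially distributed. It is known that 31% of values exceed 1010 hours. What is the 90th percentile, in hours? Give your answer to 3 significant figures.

e^(−λ·1010) = 0.31 ⇒ λ = −ln(0.31)/1010 = 0.00115959.
90th percentile: 1 − e^(−λt) = 0.9, t = −ln(0.1)/λ = 1985.69 hours.

1990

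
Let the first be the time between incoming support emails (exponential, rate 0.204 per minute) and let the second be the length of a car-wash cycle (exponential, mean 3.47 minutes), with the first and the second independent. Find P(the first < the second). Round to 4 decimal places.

0.4145

λ_1 = 0.204, λ_2 = 1/3.47 = 0.288184.
For independent exponentials, P(the first < the second) = λ_1/(λ_1+λ_2) = 0.204/0.492184 ≈ 0.4145.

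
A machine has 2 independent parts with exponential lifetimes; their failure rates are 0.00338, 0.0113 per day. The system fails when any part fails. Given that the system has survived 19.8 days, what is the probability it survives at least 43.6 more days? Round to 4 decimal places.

Time to first failure ~ Exp(Σλ) with Σλ = 0.01468.
By memorylessness, P(T > 19.8+43.6 | T > 19.8) = P(T > 43.6) = e^(−0.01468·43.6) ≈ 0.5273.

0.5273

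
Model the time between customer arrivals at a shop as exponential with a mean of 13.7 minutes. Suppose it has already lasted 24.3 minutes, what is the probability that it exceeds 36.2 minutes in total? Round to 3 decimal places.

0.420

The rate is λ = 1/13.7 = 0.0729927 per minute.
P(X > s+t | X > s) = e^(−λ(s+t))/e^(−λs) = e^(−λt), independent of s = 24.3.
P(X > 11.9) = e^(−0.86861) ≈ 0.420.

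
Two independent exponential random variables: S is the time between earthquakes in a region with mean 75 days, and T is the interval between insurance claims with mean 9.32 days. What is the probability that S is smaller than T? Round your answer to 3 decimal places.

0.111

λ_1 = 1/75 = 0.0133333, λ_2 = 1/9.32 = 0.107296.
For independent exponentials, P(S < T) = λ_1/(λ_1+λ_2) = 0.0133333/0.120629 ≈ 0.111.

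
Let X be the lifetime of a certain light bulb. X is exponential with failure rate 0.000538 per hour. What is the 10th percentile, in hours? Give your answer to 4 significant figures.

195.8

Set 1 − e^(−λt) = 0.1, so t = −ln(0.9)/λ = 0.10536/0.000538 ≈ 195.837 hours.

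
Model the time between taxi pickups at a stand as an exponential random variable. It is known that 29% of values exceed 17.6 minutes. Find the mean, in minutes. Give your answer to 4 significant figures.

14.22

e^(−λ·17.6) = 0.29 ⇒ λ = −ln(0.29)/17.6 = 0.0703338.
Mean = 1/λ = 14.2179 minutes.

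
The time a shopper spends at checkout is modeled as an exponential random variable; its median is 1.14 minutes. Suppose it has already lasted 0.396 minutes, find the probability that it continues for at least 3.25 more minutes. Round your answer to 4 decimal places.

0.1386

For an exponential, median = ln(2)/λ, so λ = ln 2 / 1.14 = 0.608024 per minute.
P(X > s+t | X > s) = e^(−λ(s+t))/e^(−λs) = e^(−λt), independent of s = 0.396.
P(X > 3.25) = e^(−1.9761) ≈ 0.1386.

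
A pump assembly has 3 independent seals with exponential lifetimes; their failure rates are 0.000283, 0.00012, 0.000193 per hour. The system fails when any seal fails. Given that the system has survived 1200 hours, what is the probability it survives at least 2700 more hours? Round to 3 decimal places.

0.200

Time to first failure ~ Exp(Σλ) with Σλ = 0.000596.
By memorylessness, P(T > 1200+2700 | T > 1200) = P(T > 2700) = e^(−0.000596·2700) ≈ 0.200.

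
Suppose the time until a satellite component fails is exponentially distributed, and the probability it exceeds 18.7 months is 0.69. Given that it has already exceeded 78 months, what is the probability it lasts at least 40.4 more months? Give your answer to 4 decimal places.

0.4486

From e^(−λ·18.7) = 0.69, λ = −ln(0.69)/18.7 = 0.019843.
Memoryless: P(X > 78+40.4 | X > 78) = P(X > 40.4) = e^(−0.019843·40.4) ≈ 0.4486.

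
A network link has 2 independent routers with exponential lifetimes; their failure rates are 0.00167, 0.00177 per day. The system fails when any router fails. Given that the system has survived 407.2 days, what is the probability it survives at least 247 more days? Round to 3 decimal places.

Time to first failure ~ Exp(Σλ) with Σλ = 0.00344.
By memorylessness, P(T > 407.2+247 | T > 407.2) = P(T > 247) = e^(−0.00344·247) ≈ 0.428.

0.428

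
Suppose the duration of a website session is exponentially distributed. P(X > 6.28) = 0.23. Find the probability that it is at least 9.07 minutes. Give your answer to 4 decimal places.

0.1197

e^(−λ·6.28) = 0.23 ⇒ λ = −ln(0.23)/6.28 = 0.234025.
P(X > 9.07) = e^(−0.234025·9.07) = e^(−2.1226) ≈ 0.1197.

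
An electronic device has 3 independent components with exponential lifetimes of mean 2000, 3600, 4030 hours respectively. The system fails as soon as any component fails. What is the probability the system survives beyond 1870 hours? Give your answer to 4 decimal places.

The first failure time is exponential with rate Σλ_i = 1/2000 + 1/3600 + 1/4030 = 0.00102592 per hour.
P(min > 1870) = e^(−0.00102592·1870) = e^(−1.9185) ≈ 0.1468.

0.1468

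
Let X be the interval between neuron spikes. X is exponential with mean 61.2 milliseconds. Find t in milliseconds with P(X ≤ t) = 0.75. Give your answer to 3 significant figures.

84.8

The rate is λ = 1/61.2 = 0.0163399 per millisecond.
Set 1 − e^(−λt) = 0.75, so t = −ln(0.25)/λ = 1.3863/0.0163399 ≈ 84.8412 milliseconds.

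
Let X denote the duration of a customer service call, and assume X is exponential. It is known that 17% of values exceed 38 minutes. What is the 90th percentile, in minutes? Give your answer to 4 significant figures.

49.38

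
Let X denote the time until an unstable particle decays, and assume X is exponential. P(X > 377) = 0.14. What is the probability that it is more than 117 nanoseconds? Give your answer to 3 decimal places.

e^(−λ·377) = 0.14 ⇒ λ = −ln(0.14)/377 = 0.00521515.
P(X > 117) = e^(−0.00521515·117) = e^(−0.61017) ≈ 0.543.

0.543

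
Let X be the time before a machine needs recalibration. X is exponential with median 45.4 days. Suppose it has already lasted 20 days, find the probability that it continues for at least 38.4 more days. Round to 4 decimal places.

0.5564

For an exponential, median = ln(2)/λ, so λ = ln 2 / 45.4 = 0.0152676 per day.
By the memoryless property, P(X > 20+38.4 | X > 20) = P(X > 38.4).
P(X > 38.4) = e^(−0.58627) ≈ 0.5564.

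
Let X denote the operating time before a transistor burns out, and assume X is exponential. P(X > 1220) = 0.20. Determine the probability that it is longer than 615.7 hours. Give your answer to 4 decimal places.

0.4439

e^(−λ·1220) = 0.20 ⇒ λ = −ln(0.20)/1220 = 0.00131921.
P(X > 615.7) = e^(−0.00131921·615.7) = e^(−0.81224) ≈ 0.4439.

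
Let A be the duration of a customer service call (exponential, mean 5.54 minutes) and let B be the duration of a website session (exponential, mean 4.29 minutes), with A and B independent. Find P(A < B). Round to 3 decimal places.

λ_1 = 1/5.54 = 0.180505, λ_2 = 1/4.29 = 0.2331.
For independent exponentials, P(A < B) = λ_1/(λ_1+λ_2) = 0.180505/0.413606 ≈ 0.436.

0.436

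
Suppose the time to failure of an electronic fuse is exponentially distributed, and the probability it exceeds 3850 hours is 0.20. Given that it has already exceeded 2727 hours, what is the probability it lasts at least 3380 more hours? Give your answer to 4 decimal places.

From e^(−λ·3850) = 0.20, λ = −ln(0.20)/3850 = 0.000418036.
Memoryless: P(X > 2727+3380 | X > 2727) = P(X > 3380) = e^(−0.000418036·3380) ≈ 0.2434.

0.2434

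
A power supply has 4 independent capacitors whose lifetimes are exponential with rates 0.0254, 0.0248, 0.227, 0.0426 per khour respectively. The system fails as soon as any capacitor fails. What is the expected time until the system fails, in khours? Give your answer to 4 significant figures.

3.127

The time to first failure is exponential with rate Σλ = 0.0254 + 0.0248 + 0.227 + 0.0426 = 0.3198.
E[min] = 1/Σλ = 1/0.3198 = 3.12695 khours.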